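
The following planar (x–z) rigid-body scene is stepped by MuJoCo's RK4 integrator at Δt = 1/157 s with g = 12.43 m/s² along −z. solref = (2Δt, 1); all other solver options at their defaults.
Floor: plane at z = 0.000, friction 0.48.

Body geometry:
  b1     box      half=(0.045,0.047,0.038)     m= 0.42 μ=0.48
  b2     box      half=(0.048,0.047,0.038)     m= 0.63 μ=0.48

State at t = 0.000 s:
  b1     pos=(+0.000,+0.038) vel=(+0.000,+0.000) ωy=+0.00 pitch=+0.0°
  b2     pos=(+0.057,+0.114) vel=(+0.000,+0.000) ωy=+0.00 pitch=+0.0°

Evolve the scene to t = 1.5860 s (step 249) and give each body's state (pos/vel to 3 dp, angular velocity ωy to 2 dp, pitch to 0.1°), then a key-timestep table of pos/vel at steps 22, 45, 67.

State at t = 1.5860 s:
  b1     pos=(+0.000,+0.038) vel=(+0.000,+0.000) ωy=+0.00 pitch=+0.0°
  b2     pos=(+0.107,+0.048) vel=(+0.000,+0.000) ωy=+0.00 pitch=+90.0°

Key-timestep trajectory:
   step    t(s)  b1.x    b1.z    b1.vx   b1.vz   b2.x    b2.z    b2.vx   b2.vz 
     22  0.1401   +0.000  +0.038  +0.000  +0.000   +0.078  +0.098  +0.285  -0.408
     45  0.2866   +0.000  +0.038  +0.000  +0.000   +0.122  +0.056  +0.103  +0.053
     67  0.4268   +0.000  +0.038  +0.000  +0.000   +0.106  +0.047  -0.157  +0.022


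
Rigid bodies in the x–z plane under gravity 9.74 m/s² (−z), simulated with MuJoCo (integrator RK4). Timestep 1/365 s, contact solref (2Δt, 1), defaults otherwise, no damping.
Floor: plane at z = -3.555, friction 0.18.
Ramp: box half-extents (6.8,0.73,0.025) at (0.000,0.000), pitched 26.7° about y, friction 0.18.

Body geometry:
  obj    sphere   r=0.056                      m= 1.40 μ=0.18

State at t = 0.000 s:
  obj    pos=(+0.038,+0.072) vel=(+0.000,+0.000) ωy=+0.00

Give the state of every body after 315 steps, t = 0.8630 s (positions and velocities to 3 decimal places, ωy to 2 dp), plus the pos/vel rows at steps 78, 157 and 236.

State at t = 0.8630 s:
  obj    pos=(+1.078,-0.452) vel=(+2.410,-1.212) ωy=+48.17

Key-timestep trajectory:
   step    t(s)  obj.x    obj.z    obj.vx   obj.vz 
     78  0.2137   +0.102  +0.040  +0.597  -0.300
    157  0.4301   +0.296  -0.058  +1.201  -0.604
    236  0.6466   +0.622  -0.222  +1.806  -0.908


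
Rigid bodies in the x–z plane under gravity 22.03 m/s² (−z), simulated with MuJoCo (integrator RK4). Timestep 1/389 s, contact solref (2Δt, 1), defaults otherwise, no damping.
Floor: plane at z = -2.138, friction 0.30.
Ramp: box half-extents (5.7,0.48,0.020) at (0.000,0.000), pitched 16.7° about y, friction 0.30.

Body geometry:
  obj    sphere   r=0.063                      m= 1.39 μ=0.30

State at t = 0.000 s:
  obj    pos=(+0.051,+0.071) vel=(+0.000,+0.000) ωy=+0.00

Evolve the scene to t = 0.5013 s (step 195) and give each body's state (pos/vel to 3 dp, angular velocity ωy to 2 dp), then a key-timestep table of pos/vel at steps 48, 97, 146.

State at t = 0.5013 s:
  obj    pos=(+0.595,-0.092) vel=(+2.171,-0.651) ωy=+35.97

Key-timestep trajectory:
   step    t(s)  obj.x    obj.z    obj.vx   obj.vz 
     48  0.1234   +0.084  +0.061  +0.535  -0.160
     97  0.2494   +0.186  +0.031  +1.080  -0.324
    146  0.3753   +0.356  -0.020  +1.626  -0.488


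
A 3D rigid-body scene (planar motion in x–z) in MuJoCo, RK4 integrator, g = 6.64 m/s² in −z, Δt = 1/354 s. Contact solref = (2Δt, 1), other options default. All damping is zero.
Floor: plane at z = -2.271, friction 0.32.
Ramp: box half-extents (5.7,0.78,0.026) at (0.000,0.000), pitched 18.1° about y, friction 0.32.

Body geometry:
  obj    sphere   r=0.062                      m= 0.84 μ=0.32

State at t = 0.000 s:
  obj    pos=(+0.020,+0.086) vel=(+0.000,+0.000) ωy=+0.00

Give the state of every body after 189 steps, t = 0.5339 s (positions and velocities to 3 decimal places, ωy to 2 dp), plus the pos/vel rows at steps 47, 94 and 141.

State at t = 0.5339 s:
  obj    pos=(+0.220,+0.021) vel=(+0.748,-0.244) ωy=+12.69

Key-timestep trajectory:
   step    t(s)  obj.x    obj.z    obj.vx   obj.vz 
     47  0.1328   +0.032  +0.082  +0.186  -0.061
     94  0.2655   +0.069  +0.070  +0.372  -0.122
    141  0.3983   +0.131  +0.050  +0.558  -0.182


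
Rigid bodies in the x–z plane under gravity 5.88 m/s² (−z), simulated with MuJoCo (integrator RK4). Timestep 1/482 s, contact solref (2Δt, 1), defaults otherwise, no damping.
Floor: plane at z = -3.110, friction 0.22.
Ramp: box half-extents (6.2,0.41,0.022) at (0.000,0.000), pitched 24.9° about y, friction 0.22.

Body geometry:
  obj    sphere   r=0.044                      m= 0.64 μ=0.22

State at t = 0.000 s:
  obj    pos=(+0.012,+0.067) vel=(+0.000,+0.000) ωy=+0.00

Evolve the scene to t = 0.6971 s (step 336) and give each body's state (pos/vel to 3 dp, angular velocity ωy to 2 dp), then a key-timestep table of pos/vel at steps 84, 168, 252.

State at t = 0.6971 s:
  obj    pos=(+0.402,-0.114) vel=(+1.118,-0.519) ωy=+28.01

Key-timestep trajectory:
   step    t(s)  obj.x    obj.z    obj.vx   obj.vz 
     84  0.1743   +0.036  +0.056  +0.280  -0.130
    168  0.3485   +0.110  +0.022  +0.559  -0.260
    252  0.5228   +0.231  -0.035  +0.839  -0.389


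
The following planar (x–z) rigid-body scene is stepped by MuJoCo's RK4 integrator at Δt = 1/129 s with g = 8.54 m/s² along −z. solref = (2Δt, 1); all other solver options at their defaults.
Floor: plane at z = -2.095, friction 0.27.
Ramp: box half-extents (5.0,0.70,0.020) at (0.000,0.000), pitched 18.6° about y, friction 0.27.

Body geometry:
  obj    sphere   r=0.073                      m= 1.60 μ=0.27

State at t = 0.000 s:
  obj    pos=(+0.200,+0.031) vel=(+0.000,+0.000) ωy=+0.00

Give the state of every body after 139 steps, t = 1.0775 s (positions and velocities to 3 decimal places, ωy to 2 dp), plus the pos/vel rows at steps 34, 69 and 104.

State at t = 1.0775 s:
  obj    pos=(+1.271,-0.329) vel=(+1.987,-0.669) ωy=+28.71

Key-timestep trajectory:
   step    t(s)  obj.x    obj.z    obj.vx   obj.vz 
     34  0.2636   +0.264  +0.009  +0.486  -0.164
     69  0.5349   +0.464  -0.058  +0.986  -0.332
    104  0.8062   +0.799  -0.171  +1.487  -0.500


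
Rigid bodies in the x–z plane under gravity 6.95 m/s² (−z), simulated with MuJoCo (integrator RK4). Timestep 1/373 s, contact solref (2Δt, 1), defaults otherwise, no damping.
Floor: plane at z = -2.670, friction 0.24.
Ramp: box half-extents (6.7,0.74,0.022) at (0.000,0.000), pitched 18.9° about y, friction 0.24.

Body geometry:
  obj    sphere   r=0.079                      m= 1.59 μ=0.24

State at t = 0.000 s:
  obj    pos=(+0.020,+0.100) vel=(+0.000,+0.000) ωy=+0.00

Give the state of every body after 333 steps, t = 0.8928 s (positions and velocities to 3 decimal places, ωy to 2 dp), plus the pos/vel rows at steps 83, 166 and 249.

State at t = 0.8928 s:
  obj    pos=(+0.626,-0.108) vel=(+1.358,-0.465) ωy=+18.17

Key-timestep trajectory:
   step    t(s)  obj.x    obj.z    obj.vx   obj.vz 
     83  0.2225   +0.058  +0.087  +0.339  -0.116
    166  0.4450   +0.171  +0.048  +0.677  -0.232
    249  0.6676   +0.359  -0.016  +1.016  -0.348


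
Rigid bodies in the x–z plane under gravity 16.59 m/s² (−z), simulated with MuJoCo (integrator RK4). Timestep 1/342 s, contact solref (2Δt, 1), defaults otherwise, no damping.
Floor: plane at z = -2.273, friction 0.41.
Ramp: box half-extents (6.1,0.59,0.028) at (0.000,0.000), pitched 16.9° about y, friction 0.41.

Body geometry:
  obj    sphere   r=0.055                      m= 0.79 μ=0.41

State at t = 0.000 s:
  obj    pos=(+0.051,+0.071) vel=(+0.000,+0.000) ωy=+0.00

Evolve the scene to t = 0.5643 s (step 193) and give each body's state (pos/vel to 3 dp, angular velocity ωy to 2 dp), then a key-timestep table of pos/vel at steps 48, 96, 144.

State at t = 0.5643 s:
  obj    pos=(+0.576,-0.088) vel=(+1.860,-0.565) ωy=+35.34

Key-timestep trajectory:
   step    t(s)  obj.x    obj.z    obj.vx   obj.vz 
     48  0.1404   +0.084  +0.061  +0.463  -0.141
     96  0.2807   +0.181  +0.032  +0.925  -0.281
    144  0.4211   +0.343  -0.018  +1.388  -0.422


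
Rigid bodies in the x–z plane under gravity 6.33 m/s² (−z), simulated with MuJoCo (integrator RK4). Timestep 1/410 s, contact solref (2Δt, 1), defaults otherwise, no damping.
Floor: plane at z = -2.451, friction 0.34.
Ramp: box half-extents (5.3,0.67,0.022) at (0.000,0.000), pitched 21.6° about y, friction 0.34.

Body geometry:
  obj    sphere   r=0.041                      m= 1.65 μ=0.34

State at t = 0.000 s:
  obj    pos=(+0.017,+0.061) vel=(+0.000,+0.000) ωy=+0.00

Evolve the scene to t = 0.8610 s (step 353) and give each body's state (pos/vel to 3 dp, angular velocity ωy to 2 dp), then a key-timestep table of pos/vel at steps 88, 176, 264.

State at t = 0.8610 s:
  obj    pos=(+0.591,-0.166) vel=(+1.332,-0.528) ωy=+34.95

Key-timestep trajectory:
   step    t(s)  obj.x    obj.z    obj.vx   obj.vz 
     88  0.2146   +0.053  +0.047  +0.332  -0.132
    176  0.4293   +0.160  +0.005  +0.664  -0.263
    264  0.6439   +0.338  -0.066  +0.997  -0.395


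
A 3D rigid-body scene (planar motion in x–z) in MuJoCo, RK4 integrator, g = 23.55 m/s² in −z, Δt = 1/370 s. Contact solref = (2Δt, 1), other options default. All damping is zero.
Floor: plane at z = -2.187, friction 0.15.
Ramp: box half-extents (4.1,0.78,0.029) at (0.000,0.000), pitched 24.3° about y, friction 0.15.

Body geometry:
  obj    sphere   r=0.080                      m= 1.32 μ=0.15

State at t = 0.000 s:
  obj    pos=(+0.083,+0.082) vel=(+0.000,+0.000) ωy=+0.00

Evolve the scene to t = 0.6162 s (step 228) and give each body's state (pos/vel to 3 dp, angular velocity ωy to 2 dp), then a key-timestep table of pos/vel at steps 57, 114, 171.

State at t = 0.6162 s:
  obj    pos=(+1.281,-0.459) vel=(+3.888,-1.756) ωy=+53.31

Key-timestep trajectory:
   step    t(s)  obj.x    obj.z    obj.vx   obj.vz 
     57  0.1541   +0.158  +0.048  +0.972  -0.439
    114  0.3081   +0.383  -0.053  +1.944  -0.878
    171  0.4622   +0.757  -0.222  +2.916  -1.317


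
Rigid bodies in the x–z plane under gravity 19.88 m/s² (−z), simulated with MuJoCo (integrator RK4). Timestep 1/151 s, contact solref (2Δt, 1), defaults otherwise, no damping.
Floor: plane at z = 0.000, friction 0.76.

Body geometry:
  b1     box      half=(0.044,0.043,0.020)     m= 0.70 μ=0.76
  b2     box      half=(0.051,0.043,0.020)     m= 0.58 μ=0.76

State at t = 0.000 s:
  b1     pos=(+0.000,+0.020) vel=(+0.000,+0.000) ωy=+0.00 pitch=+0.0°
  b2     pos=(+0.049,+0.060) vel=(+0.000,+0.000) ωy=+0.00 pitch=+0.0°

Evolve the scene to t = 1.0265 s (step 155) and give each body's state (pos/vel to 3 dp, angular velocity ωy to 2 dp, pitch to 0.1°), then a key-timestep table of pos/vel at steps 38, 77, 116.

State at t = 1.0265 s:
  b1     pos=(-0.001,+0.020) vel=(-0.001,+0.000) ωy=+0.00 pitch=+0.0°
  b2     pos=(+0.061,+0.050) vel=(+0.000,-0.001) ωy=-0.04 pitch=+45.5°

Key-timestep trajectory:
   step    t(s)  b1.x    b1.z    b1.vx   b1.vz   b2.x    b2.z    b2.vx   b2.vz 
     38  0.2517   +0.000  +0.020  +0.000  +0.000   +0.066  +0.053  -0.170  -0.048
     77  0.5099   +0.000  +0.020  -0.001  +0.000   +0.061  +0.051  +0.000  -0.001
    116  0.7682   -0.001  +0.020  -0.001  +0.000   +0.061  +0.051  +0.000  -0.001


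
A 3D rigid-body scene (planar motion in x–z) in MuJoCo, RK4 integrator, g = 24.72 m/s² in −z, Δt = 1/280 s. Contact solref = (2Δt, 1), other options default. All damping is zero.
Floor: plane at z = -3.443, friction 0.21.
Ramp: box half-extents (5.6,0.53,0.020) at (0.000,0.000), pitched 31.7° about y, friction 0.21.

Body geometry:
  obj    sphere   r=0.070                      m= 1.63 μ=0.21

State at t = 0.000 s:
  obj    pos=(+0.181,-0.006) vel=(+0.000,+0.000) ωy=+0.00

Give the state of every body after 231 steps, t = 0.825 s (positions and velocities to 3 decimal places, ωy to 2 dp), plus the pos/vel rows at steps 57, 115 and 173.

State at t = 0.825 s:
  obj    pos=(+2.868,-1.666) vel=(+6.513,-4.023) ωy=+109.32

Key-timestep trajectory:
   step    t(s)  obj.x    obj.z    obj.vx   obj.vz 
     57  0.2036   +0.345  -0.107  +1.608  -0.993
    115  0.4107   +0.847  -0.417  +3.243  -2.003
    173  0.6179   +1.688  -0.937  +4.878  -3.013


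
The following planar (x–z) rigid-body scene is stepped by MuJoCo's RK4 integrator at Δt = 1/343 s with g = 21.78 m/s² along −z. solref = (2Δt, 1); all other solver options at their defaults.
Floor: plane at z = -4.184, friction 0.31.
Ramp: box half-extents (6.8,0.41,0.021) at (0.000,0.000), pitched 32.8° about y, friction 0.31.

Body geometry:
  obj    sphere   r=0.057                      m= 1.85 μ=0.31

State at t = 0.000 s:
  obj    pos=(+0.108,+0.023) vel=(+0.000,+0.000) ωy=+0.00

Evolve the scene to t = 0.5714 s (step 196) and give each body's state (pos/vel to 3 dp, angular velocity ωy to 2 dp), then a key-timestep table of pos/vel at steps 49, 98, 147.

State at t = 0.5714 s:
  obj    pos=(+1.265,-0.722) vel=(+4.048,-2.609) ωy=+84.47

Key-timestep trajectory:
   step    t(s)  obj.x    obj.z    obj.vx   obj.vz 
     49  0.1429   +0.180  -0.023  +1.012  -0.652
     98  0.2857   +0.397  -0.163  +2.024  -1.305
    147  0.4286   +0.759  -0.396  +3.036  -1.957


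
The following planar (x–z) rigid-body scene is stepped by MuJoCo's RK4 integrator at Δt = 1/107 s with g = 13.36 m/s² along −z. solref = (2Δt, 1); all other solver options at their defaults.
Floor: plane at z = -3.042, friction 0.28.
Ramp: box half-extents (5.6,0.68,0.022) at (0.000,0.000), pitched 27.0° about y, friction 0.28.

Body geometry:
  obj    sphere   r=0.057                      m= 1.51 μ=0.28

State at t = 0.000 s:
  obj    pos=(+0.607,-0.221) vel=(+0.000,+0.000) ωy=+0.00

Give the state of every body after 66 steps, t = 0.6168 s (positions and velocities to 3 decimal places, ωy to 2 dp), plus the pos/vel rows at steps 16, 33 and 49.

State at t = 0.6168 s:
  obj    pos=(+1.342,-0.595) vel=(+2.381,-1.213) ωy=+46.86

Key-timestep trajectory:
   step    t(s)  obj.x    obj.z    obj.vx   obj.vz 
     16  0.1495   +0.650  -0.243  +0.578  -0.294
     33  0.3084   +0.791  -0.314  +1.191  -0.607
     49  0.4579   +1.012  -0.427  +1.768  -0.901


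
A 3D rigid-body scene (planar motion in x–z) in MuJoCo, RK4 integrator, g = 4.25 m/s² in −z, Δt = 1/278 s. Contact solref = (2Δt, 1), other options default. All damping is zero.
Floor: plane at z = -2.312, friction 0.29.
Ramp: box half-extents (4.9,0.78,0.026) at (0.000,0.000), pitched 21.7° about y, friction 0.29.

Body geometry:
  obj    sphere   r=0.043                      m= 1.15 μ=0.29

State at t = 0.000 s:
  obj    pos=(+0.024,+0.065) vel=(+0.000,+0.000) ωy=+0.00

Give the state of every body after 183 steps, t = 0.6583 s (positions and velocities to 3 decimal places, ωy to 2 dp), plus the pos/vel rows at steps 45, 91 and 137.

State at t = 0.6583 s:
  obj    pos=(+0.250,-0.025) vel=(+0.687,-0.273) ωy=+17.18

Key-timestep trajectory:
   step    t(s)  obj.x    obj.z    obj.vx   obj.vz 
     45  0.1619   +0.038  +0.059  +0.169  -0.067
     91  0.3273   +0.080  +0.042  +0.341  -0.136
    137  0.4928   +0.151  +0.014  +0.514  -0.205


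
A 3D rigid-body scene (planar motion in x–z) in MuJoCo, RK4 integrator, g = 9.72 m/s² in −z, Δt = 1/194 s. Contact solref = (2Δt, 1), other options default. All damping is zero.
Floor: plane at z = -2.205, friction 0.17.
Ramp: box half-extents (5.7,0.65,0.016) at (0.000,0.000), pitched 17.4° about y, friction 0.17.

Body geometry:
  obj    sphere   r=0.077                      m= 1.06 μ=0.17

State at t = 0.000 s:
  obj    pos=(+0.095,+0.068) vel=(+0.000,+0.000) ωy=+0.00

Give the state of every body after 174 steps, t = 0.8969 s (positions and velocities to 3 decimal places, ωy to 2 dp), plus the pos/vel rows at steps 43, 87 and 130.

State at t = 0.8969 s:
  obj    pos=(+0.892,-0.182) vel=(+1.777,-0.557) ωy=+24.18

Key-timestep trajectory:
   step    t(s)  obj.x    obj.z    obj.vx   obj.vz 
     43  0.2216   +0.144  +0.052  +0.439  -0.138
     87  0.4485   +0.294  +0.005  +0.889  -0.278
    130  0.6701   +0.540  -0.072  +1.328  -0.416


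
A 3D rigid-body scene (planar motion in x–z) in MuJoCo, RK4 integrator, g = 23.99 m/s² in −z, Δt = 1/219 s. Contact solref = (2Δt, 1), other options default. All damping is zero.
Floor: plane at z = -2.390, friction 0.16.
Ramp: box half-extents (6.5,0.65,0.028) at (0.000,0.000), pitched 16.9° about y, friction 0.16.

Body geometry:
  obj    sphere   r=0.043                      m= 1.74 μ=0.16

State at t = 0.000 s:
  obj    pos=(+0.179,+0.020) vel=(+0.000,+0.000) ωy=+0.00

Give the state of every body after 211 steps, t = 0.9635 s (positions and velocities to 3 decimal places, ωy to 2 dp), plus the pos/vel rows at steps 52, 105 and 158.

State at t = 0.9635 s:
  obj    pos=(+2.391,-0.652) vel=(+4.592,-1.395) ωy=+111.59

Key-timestep trajectory:
   step    t(s)  obj.x    obj.z    obj.vx   obj.vz 
     52  0.2374   +0.313  -0.021  +1.132  -0.344
    105  0.4795   +0.727  -0.147  +2.285  -0.694
    158  0.7215   +1.420  -0.357  +3.439  -1.045


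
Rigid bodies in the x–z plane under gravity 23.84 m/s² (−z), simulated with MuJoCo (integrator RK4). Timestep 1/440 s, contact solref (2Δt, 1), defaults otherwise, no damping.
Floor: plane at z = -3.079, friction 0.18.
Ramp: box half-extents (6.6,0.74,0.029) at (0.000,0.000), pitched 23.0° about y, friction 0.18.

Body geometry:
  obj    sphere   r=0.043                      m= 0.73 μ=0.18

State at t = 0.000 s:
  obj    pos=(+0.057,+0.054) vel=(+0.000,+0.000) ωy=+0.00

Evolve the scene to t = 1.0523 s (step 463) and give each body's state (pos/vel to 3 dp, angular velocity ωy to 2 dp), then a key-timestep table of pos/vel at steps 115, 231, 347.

State at t = 1.0523 s:
  obj    pos=(+3.448,-1.385) vel=(+6.445,-2.736) ωy=+162.81

Key-timestep trajectory:
   step    t(s)  obj.x    obj.z    obj.vx   obj.vz 
    115  0.2614   +0.266  -0.035  +1.601  -0.680
    231  0.5250   +0.901  -0.304  +3.216  -1.365
    347  0.7886   +1.962  -0.755  +4.830  -2.050


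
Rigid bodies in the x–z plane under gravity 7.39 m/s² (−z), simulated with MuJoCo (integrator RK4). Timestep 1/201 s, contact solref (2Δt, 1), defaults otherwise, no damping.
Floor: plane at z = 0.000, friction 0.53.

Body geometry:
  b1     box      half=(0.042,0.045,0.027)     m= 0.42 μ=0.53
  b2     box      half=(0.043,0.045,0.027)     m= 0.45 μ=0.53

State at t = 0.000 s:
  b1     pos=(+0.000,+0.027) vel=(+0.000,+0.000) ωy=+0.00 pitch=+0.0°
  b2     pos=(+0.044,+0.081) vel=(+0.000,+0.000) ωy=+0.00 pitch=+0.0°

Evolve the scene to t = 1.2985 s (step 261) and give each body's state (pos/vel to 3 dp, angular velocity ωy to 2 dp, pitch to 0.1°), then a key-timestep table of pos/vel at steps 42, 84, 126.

State at t = 1.2985 s:
  b1     pos=(+0.000,+0.027) vel=(+0.000,+0.000) ωy=+0.00 pitch=+0.0°
  b2     pos=(+0.155,+0.027) vel=(+0.000,+0.000) ωy=+0.00 pitch=+180.0°

Key-timestep trajectory:
   step    t(s)  b1.x    b1.z    b1.vx   b1.vz   b2.x    b2.z    b2.vx   b2.vz 
     42  0.2090   +0.000  +0.027  +0.000  +0.000   +0.052  +0.079  +0.106  -0.047
     84  0.4179   +0.000  +0.027  +0.000  +0.000   +0.095  +0.048  +0.186  +0.066
    126  0.6269   +0.000  +0.027  +0.000  +0.000   +0.123  +0.049  +0.165  -0.038


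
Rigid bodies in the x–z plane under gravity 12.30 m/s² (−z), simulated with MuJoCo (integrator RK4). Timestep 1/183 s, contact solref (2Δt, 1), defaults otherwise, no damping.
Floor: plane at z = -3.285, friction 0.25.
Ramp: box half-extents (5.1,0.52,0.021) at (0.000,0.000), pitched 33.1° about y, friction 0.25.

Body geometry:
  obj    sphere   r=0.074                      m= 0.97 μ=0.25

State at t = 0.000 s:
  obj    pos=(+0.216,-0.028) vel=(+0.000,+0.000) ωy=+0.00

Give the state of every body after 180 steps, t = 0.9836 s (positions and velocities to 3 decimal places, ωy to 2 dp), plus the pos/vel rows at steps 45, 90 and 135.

State at t = 0.9836 s:
  obj    pos=(+2.161,-1.295) vel=(+3.954,-2.577) ωy=+63.75

Key-timestep trajectory:
   step    t(s)  obj.x    obj.z    obj.vx   obj.vz 
     45  0.2459   +0.338  -0.107  +0.989  -0.645
     90  0.4918   +0.703  -0.345  +1.977  -1.289
    135  0.7377   +1.310  -0.741  +2.965  -1.933


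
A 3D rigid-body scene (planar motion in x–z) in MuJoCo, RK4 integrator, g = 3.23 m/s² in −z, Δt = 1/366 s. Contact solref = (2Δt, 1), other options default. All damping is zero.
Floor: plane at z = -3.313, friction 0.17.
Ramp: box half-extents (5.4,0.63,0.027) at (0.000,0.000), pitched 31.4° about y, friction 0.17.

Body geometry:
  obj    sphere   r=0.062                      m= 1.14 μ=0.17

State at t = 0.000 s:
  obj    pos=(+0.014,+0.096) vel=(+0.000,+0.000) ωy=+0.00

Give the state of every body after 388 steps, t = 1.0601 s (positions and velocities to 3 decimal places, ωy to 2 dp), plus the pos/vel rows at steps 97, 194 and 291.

State at t = 1.0601 s:
  obj    pos=(+0.597,-0.260) vel=(+1.099,-0.671) ωy=+20.00

Key-timestep trajectory:
   step    t(s)  obj.x    obj.z    obj.vx   obj.vz 
     97  0.2650   +0.050  +0.073  +0.276  -0.167
    194  0.5301   +0.160  +0.007  +0.549  -0.338
    291  0.7951   +0.342  -0.105  +0.825  -0.504


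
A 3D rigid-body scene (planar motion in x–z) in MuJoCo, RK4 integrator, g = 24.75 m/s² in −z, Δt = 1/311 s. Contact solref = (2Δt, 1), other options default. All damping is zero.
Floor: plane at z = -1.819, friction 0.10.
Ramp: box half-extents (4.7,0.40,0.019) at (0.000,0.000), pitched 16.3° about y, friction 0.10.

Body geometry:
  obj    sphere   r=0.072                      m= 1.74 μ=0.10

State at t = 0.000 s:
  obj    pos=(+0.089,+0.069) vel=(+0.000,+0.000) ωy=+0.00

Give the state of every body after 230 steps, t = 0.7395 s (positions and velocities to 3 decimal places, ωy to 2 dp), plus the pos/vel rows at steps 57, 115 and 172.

State at t = 0.7395 s:
  obj    pos=(+1.392,-0.312) vel=(+3.522,-1.030) ωy=+50.95

Key-timestep trajectory:
   step    t(s)  obj.x    obj.z    obj.vx   obj.vz 
     57  0.1833   +0.169  +0.045  +0.873  -0.255
    115  0.3698   +0.415  -0.026  +1.761  -0.515
    172  0.5531   +0.817  -0.144  +2.634  -0.770


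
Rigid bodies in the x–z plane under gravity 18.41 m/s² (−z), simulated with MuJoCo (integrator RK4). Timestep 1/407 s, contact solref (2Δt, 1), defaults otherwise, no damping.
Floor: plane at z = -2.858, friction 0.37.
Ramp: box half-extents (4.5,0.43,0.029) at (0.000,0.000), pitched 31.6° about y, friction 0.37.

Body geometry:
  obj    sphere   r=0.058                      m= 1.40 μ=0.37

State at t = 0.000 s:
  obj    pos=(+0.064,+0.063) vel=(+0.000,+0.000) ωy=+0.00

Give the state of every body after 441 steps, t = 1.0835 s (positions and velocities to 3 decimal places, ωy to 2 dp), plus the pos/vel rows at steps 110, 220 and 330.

State at t = 1.0835 s:
  obj    pos=(+3.509,-2.057) vel=(+6.359,-3.912) ωy=+128.72

Key-timestep trajectory:
   step    t(s)  obj.x    obj.z    obj.vx   obj.vz 
    110  0.2703   +0.278  -0.069  +1.586  -0.976
    220  0.5405   +0.921  -0.465  +3.172  -1.952
    330  0.8108   +1.993  -1.124  +4.759  -2.927


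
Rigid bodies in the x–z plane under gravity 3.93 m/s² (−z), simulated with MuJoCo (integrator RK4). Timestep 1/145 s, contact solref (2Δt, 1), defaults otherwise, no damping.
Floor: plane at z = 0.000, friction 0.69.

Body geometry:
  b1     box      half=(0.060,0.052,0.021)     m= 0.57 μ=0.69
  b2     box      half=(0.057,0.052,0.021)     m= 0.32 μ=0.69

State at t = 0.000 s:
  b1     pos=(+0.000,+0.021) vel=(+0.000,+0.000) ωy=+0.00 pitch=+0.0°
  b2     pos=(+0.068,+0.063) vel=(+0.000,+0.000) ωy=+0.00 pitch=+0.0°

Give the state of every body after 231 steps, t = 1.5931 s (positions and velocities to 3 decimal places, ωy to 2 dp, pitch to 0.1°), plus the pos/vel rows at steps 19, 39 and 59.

State at t = 1.5931 s:
  b1     pos=(+0.000,+0.021) vel=(+0.000,+0.000) ωy=+0.00 pitch=+0.0°
  b2     pos=(+0.079,+0.053) vel=(+0.000,+0.000) ωy=-0.01 pitch=+40.6°

Key-timestep trajectory:
   step    t(s)  b1.x    b1.z    b1.vx   b1.vz   b2.x    b2.z    b2.vx   b2.vz 
     19  0.1310   +0.000  +0.021  +0.000  +0.000   +0.071  +0.061  +0.053  -0.030
     39  0.2690   +0.000  +0.021  +0.000  +0.000   +0.081  +0.053  +0.050  +0.073
     59  0.4069   +0.000  +0.021  +0.000  +0.000   +0.079  +0.053  -0.089  -0.048


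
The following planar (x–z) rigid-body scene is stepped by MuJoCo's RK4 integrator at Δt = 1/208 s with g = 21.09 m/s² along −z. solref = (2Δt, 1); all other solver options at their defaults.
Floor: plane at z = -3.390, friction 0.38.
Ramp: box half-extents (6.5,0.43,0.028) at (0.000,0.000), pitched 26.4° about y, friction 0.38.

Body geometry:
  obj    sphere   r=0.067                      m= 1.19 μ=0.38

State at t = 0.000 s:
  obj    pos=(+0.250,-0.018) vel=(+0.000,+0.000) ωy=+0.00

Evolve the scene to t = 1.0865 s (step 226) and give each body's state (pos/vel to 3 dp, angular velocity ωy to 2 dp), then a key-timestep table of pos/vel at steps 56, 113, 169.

State at t = 1.0865 s:
  obj    pos=(+3.792,-1.776) vel=(+6.519,-3.236) ωy=+108.61

Key-timestep trajectory:
   step    t(s)  obj.x    obj.z    obj.vx   obj.vz 
     56  0.2692   +0.468  -0.126  +1.615  -0.802
    113  0.5433   +1.135  -0.458  +3.259  -1.618
    169  0.8125   +2.230  -1.001  +4.875  -2.420


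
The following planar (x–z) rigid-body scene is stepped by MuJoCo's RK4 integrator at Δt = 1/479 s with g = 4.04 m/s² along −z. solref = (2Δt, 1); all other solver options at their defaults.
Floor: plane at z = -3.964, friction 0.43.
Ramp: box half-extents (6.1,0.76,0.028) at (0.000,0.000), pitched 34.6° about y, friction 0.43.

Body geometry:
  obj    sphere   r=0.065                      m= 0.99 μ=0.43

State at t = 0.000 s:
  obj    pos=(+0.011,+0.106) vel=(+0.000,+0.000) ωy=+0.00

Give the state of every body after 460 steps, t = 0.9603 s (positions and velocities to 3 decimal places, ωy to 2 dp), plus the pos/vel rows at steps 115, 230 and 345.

State at t = 0.9603 s:
  obj    pos=(+0.633,-0.324) vel=(+1.295,-0.894) ωy=+24.21

Key-timestep trajectory:
   step    t(s)  obj.x    obj.z    obj.vx   obj.vz 
    115  0.2401   +0.050  +0.079  +0.324  -0.223
    230  0.4802   +0.166  -0.002  +0.648  -0.447
    345  0.7203   +0.361  -0.136  +0.972  -0.670


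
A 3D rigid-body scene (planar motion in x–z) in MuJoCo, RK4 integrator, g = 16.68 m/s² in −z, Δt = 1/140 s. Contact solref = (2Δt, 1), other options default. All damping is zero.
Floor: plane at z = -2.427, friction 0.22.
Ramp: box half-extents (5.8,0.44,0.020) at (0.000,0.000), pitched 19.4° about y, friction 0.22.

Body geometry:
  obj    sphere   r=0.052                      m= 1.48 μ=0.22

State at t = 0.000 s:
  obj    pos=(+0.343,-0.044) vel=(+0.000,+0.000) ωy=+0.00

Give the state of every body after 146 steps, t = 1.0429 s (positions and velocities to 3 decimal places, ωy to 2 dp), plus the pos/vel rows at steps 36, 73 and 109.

State at t = 1.0429 s:
  obj    pos=(+2.373,-0.759) vel=(+3.893,-1.371) ωy=+79.35

Key-timestep trajectory:
   step    t(s)  obj.x    obj.z    obj.vx   obj.vz 
     36  0.2571   +0.466  -0.088  +0.960  -0.338
     73  0.5214   +0.850  -0.223  +1.946  -0.685
    109  0.7786   +1.474  -0.443  +2.906  -1.023


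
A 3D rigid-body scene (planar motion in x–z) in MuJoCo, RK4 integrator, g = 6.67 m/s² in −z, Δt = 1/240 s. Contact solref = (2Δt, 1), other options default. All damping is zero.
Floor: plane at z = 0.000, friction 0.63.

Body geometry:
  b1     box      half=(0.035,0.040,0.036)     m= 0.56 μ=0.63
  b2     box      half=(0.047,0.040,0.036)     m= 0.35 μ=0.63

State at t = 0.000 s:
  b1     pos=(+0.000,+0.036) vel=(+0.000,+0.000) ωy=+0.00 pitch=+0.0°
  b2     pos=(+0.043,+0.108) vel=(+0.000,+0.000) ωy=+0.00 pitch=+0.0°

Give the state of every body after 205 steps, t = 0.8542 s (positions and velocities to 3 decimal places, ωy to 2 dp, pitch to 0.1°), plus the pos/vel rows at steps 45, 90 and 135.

State at t = 0.8542 s:
  b1     pos=(+0.000,+0.036) vel=(+0.000,+0.000) ωy=+0.00 pitch=+0.0°
  b2     pos=(+0.086,+0.047) vel=(+0.000,+0.000) ωy=+0.00 pitch=+90.0°

Key-timestep trajectory:
   step    t(s)  b1.x    b1.z    b1.vx   b1.vz   b2.x    b2.z    b2.vx   b2.vz 
     45  0.1875   +0.000  +0.036  +0.000  +0.000   +0.059  +0.100  +0.184  -0.152
     90  0.3750   +0.000  +0.036  +0.000  +0.000   +0.097  +0.054  +0.123  +0.061
    135  0.5625   +0.000  +0.036  +0.000  +0.000   +0.090  +0.050  -0.201  -0.130


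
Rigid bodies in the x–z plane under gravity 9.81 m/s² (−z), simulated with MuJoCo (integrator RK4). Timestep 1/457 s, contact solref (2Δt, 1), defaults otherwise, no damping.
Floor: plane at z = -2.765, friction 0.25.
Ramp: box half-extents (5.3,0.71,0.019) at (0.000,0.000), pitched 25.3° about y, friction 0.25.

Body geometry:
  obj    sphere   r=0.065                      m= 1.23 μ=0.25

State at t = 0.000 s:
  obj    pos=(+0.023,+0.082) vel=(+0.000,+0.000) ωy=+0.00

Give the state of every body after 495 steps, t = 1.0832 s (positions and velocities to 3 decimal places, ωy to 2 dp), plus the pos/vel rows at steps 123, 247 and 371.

State at t = 1.0832 s:
  obj    pos=(+1.611,-0.669) vel=(+2.933,-1.386) ωy=+49.90

Key-timestep trajectory:
   step    t(s)  obj.x    obj.z    obj.vx   obj.vz 
    123  0.2691   +0.121  +0.036  +0.729  -0.344
    247  0.5405   +0.418  -0.105  +1.463  -0.692
    371  0.8118   +0.915  -0.340  +2.198  -1.039


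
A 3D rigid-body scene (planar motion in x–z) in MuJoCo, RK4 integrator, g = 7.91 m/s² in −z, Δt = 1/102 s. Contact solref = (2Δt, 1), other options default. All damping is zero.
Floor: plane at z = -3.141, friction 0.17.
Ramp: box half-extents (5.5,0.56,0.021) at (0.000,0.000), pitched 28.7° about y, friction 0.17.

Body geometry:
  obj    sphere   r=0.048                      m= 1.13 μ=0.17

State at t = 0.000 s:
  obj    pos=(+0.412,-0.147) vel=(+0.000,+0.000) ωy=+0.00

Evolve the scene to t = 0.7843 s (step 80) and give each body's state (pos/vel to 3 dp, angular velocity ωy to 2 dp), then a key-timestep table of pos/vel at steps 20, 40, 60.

State at t = 0.7843 s:
  obj    pos=(+1.144,-0.548) vel=(+1.867,-1.022) ωy=+44.30

Key-timestep trajectory:
   step    t(s)  obj.x    obj.z    obj.vx   obj.vz 
     20  0.1961   +0.458  -0.172  +0.467  -0.256
     40  0.3922   +0.595  -0.247  +0.934  -0.511
     60  0.5882   +0.824  -0.373  +1.400  -0.767


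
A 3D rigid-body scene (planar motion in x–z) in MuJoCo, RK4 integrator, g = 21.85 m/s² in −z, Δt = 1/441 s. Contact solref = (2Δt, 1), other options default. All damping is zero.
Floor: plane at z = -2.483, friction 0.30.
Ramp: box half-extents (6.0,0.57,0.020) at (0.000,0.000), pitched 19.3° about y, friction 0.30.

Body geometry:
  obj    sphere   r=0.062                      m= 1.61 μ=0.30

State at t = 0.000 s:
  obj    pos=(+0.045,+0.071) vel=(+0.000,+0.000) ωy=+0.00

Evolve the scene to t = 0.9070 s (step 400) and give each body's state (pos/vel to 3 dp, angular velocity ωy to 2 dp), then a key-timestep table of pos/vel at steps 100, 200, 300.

State at t = 0.9070 s:
  obj    pos=(+2.048,-0.630) vel=(+4.416,-1.546) ωy=+75.46

Key-timestep trajectory:
   step    t(s)  obj.x    obj.z    obj.vx   obj.vz 
    100  0.2268   +0.170  +0.027  +1.104  -0.387
    200  0.4535   +0.546  -0.104  +2.208  -0.773
    300  0.6803   +1.172  -0.323  +3.312  -1.160


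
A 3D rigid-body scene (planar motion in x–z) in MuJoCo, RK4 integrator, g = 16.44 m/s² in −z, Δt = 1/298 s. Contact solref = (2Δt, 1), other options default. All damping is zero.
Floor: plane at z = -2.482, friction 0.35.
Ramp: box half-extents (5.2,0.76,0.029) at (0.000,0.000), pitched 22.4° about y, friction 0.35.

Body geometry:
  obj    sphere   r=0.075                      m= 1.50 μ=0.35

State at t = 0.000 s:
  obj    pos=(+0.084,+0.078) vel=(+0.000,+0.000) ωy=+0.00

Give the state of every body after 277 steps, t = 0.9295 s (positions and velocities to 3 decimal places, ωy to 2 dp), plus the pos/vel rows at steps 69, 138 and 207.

State at t = 0.9295 s:
  obj    pos=(+1.871,-0.659) vel=(+3.846,-1.585) ωy=+55.45

Key-timestep trajectory:
   step    t(s)  obj.x    obj.z    obj.vx   obj.vz 
     69  0.2315   +0.195  +0.032  +0.958  -0.395
    138  0.4631   +0.528  -0.105  +1.916  -0.790
    207  0.6946   +1.082  -0.334  +2.874  -1.185


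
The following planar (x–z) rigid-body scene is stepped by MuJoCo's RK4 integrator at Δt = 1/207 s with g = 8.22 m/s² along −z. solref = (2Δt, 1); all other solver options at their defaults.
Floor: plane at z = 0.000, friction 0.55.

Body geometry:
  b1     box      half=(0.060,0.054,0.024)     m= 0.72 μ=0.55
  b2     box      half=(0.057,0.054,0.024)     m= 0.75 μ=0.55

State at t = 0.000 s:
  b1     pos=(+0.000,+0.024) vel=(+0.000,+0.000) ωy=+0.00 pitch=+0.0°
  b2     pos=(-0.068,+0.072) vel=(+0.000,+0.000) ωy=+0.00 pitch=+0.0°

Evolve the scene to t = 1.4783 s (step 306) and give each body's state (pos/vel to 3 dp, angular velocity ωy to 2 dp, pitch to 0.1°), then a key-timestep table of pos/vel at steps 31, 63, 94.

State at t = 1.4783 s:
  b1     pos=(+0.001,+0.024) vel=(+0.000,+0.000) ωy=+0.00 pitch=+0.0°
  b2     pos=(-0.083,+0.058) vel=(+0.000,+0.000) ωy=+0.01 pitch=-46.0°

Key-timestep trajectory:
   step    t(s)  b1.x    b1.z    b1.vx   b1.vz   b2.x    b2.z    b2.vx   b2.vz 
     31  0.1498   +0.000  +0.024  +0.000  +0.000   -0.078  +0.066  -0.135  -0.125
     63  0.3043   +0.000  +0.024  +0.000  +0.000   -0.093  +0.061  -0.009  +0.002
     94  0.4541   +0.000  +0.024  +0.005  +0.003   -0.082  +0.058  -0.015  +0.026


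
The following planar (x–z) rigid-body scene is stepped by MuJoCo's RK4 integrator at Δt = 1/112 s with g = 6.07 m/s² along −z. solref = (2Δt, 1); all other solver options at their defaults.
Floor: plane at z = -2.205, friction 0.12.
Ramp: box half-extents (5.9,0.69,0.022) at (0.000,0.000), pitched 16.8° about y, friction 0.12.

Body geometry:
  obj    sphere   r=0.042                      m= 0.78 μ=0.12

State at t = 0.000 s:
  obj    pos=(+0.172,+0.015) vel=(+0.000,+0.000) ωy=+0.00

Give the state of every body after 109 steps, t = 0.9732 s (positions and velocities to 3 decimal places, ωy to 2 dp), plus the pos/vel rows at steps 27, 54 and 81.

State at t = 0.9732 s:
  obj    pos=(+0.740,-0.157) vel=(+1.168,-0.353) ωy=+29.02

Key-timestep trajectory:
   step    t(s)  obj.x    obj.z    obj.vx   obj.vz 
     27  0.2411   +0.207  +0.004  +0.289  -0.087
     54  0.4821   +0.312  -0.027  +0.579  -0.175
     81  0.7232   +0.486  -0.080  +0.868  -0.262


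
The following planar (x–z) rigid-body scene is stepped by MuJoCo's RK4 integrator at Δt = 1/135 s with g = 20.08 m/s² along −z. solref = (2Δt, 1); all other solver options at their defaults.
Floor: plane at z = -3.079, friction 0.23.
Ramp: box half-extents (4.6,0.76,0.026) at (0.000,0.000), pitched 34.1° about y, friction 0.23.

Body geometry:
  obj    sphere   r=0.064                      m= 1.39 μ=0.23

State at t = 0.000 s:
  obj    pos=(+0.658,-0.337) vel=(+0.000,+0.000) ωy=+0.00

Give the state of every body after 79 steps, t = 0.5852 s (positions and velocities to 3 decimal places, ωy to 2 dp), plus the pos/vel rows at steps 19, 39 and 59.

State at t = 0.5852 s:
  obj    pos=(+1.799,-1.109) vel=(+3.897,-2.639) ωy=+73.47

Key-timestep trajectory:
   step    t(s)  obj.x    obj.z    obj.vx   obj.vz 
     19  0.1407   +0.724  -0.382  +0.938  -0.635
     39  0.2889   +0.936  -0.525  +1.925  -1.303
     59  0.4370   +1.294  -0.768  +2.911  -1.971


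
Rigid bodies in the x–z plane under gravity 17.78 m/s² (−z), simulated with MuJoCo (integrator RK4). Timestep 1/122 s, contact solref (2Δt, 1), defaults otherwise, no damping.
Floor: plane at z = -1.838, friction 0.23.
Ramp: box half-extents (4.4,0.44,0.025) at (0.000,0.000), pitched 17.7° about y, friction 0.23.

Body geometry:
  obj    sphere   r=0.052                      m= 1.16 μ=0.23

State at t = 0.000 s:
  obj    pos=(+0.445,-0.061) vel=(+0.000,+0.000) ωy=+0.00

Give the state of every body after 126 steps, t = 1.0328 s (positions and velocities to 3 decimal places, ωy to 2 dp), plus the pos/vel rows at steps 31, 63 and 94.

State at t = 1.0328 s:
  obj    pos=(+2.407,-0.687) vel=(+3.799,-1.212) ωy=+76.67

Key-timestep trajectory:
   step    t(s)  obj.x    obj.z    obj.vx   obj.vz 
     31  0.2541   +0.564  -0.099  +0.935  -0.298
     63  0.5164   +0.936  -0.218  +1.900  -0.606
     94  0.7705   +1.537  -0.410  +2.834  -0.905


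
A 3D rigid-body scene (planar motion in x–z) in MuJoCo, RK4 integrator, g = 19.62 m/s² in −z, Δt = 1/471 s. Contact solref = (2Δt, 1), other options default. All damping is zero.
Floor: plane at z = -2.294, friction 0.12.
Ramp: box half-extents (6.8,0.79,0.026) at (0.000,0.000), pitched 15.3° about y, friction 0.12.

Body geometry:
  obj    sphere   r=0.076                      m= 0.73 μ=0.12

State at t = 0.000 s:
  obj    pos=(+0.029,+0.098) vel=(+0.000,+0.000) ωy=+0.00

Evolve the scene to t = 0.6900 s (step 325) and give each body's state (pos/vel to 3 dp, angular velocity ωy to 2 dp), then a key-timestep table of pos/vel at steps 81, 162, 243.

State at t = 0.6900 s:
  obj    pos=(+0.878,-0.135) vel=(+2.461,-0.673) ωy=+33.57

Key-timestep trajectory:
   step    t(s)  obj.x    obj.z    obj.vx   obj.vz 
     81  0.1720   +0.082  +0.083  +0.614  -0.168
    162  0.3439   +0.240  +0.040  +1.227  -0.336
    243  0.5159   +0.504  -0.032  +1.840  -0.503


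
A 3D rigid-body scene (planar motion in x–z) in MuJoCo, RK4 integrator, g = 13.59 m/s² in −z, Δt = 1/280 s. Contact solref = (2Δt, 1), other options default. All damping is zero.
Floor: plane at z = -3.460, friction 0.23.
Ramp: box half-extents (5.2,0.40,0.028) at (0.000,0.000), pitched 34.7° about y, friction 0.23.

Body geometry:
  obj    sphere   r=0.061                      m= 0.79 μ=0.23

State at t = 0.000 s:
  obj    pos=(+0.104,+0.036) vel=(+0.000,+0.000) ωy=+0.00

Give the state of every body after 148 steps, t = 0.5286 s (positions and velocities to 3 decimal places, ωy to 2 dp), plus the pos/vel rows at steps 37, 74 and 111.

State at t = 0.5286 s:
  obj    pos=(+0.739,-0.403) vel=(+2.402,-1.663) ωy=+47.86

Key-timestep trajectory:
   step    t(s)  obj.x    obj.z    obj.vx   obj.vz 
     37  0.1321   +0.144  +0.009  +0.601  -0.416
     74  0.2643   +0.263  -0.074  +1.201  -0.832
    111  0.3964   +0.461  -0.211  +1.801  -1.247


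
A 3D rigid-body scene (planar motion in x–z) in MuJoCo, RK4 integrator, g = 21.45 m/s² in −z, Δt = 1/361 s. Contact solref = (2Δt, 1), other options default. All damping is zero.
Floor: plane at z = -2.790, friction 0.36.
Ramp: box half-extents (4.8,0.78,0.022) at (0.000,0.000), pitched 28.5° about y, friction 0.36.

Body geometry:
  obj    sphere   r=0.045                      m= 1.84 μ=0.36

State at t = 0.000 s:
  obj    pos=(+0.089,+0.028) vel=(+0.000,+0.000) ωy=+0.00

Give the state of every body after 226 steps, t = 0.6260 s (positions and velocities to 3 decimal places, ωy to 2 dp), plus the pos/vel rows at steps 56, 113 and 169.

State at t = 0.6260 s:
  obj    pos=(+1.348,-0.656) vel=(+4.022,-2.184) ωy=+101.69

Key-timestep trajectory:
   step    t(s)  obj.x    obj.z    obj.vx   obj.vz 
     56  0.1551   +0.166  -0.014  +0.997  -0.541
    113  0.3130   +0.404  -0.143  +2.011  -1.092
    169  0.4681   +0.793  -0.354  +3.008  -1.633


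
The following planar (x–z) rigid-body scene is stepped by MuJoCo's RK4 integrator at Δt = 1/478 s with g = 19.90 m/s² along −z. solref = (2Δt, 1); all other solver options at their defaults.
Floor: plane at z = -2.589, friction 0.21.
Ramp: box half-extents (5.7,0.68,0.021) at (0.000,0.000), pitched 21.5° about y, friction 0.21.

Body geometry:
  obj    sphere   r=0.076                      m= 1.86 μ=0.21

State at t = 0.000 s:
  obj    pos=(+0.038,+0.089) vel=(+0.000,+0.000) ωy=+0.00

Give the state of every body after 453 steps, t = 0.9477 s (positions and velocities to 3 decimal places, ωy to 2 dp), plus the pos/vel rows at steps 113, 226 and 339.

State at t = 0.9477 s:
  obj    pos=(+2.215,-0.768) vel=(+4.594,-1.809) ωy=+64.96

Key-timestep trajectory:
   step    t(s)  obj.x    obj.z    obj.vx   obj.vz 
    113  0.2364   +0.174  +0.036  +1.146  -0.451
    226  0.4728   +0.580  -0.124  +2.292  -0.903
    339  0.7092   +1.257  -0.391  +3.438  -1.354
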